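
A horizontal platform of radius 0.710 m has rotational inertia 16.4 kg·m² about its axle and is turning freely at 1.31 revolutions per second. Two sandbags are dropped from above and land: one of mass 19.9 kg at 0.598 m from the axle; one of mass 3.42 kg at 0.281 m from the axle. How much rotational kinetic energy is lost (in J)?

energy lost ≈ 173 J

The added mass arrives with no angular momentum about the axle, and any external torque about the axle is negligible, so the system's angular momentum is conserved.
Added inertia Σmr² = (19.9)(0.598)² + (3.42)(0.281)² = 7.386 kg·m²; I_f = 16.40 + 7.386 = 23.79 kg·m².
ω_f = I_p ω_i / I_f = (16.40)(1.31) / 23.79 = 0.9032 rev/s.
KE_i = ½(16.40)(8.231 rad/s)² = 555.5 J; KE_f = ½(23.79)(5.675)² = 383.0 J.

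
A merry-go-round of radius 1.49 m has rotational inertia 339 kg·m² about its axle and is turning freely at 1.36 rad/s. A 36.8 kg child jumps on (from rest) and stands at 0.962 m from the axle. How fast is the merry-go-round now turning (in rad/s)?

No external torque acts about the axle; L_before = L_after.
Added inertia Σmr² = (36.8)(0.962)² = 34.06 kg·m²; I_f = 339.0 + 34.06 = 373.1 kg·m².
ω_f = I_p ω_i / I_f = (339.0)(1.36) / 373.1 = 1.236 rad/s.

ω_f ≈ 1.24 rad/s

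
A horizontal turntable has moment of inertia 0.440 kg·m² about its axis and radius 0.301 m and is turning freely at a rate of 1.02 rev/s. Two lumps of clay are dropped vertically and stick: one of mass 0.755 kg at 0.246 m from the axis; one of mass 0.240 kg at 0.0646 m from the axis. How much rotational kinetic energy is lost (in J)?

No external torque acts about the axis; L_before = L_after.
Added inertia Σmr² = (0.755)(0.246)² + (0.240)(0.0646)² = 0.04669 kg·m²; I_f = 0.4400 + 0.04669 = 0.4867 kg·m².
ω_f = I_p ω_i / I_f = (0.4400)(1.02) / 0.4867 = 0.9221 rev/s.
KE_i = ½(0.4400)(6.409 rad/s)² = 9.036 J; KE_f = ½(0.4867)(5.794)² = 8.169 J.

energy lost ≈ 0.867 J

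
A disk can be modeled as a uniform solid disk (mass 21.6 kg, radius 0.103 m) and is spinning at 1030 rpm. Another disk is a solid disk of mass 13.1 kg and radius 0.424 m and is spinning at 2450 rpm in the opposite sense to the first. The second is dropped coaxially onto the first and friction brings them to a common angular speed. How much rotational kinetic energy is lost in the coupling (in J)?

No external torque acts about the common axis, so total angular momentum is conserved.
Moments of inertia: I_A = ½(21.6)(0.103)² = 0.1146 kg·m²; I_B = ½(13.1)(0.424)² = 1.178 kg·m².
Taking A's sense as positive: L = (0.1146)(1030) − (1.178)(2450) = -2767 kg·m²·rpm.
Combined I = 0.1146 + 1.178 = 1.292 kg·m².
ω_f = L / I = -2767 / 1.292 = -2141 rpm.
KE_i = ½ΣIω² = 39420 J; KE_f = ½(1.292)(224.2)² = 32490 J.

ΔKE lost ≈ 6930 J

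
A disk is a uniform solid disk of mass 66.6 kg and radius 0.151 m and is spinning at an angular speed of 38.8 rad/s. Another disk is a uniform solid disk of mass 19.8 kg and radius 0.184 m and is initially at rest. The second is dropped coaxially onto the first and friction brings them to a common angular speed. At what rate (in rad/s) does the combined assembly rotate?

|ω_f| ≈ 26.9 rad/s

No external torque acts about the common axis, so total angular momentum is conserved.
Moments of inertia: I_A = ½(66.6)(0.151)² = 0.7593 kg·m²; I_B = ½(19.8)(0.184)² = 0.3352 kg·m².
Taking A's sense as positive: L = (0.7593)(38.8) = 29.46 kg·m²·rad/s.
Combined I = 0.7593 + 0.3352 = 1.094 kg·m².
ω_f = L / I = 29.46 / 1.094 = 26.92 rad/s.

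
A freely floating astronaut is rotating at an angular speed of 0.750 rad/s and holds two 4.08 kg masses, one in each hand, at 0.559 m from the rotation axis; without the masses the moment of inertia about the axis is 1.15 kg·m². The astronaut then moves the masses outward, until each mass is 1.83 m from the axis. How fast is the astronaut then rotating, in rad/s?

ω₂ ≈ 0.0974 rad/s

Angular momentum about the spin axis is conserved since the torque about it is zero.
I₁ = 1.15 + 2(4.08)(0.559)² = 3.700 kg·m²; I₂ = 1.15 + 2(4.08)(1.83)² = 28.48 kg·m².
ω₂ = I₁ω₁ / I₂ = (3.700)(0.750 rad/s) / (28.48) = 0.09744 rad/s.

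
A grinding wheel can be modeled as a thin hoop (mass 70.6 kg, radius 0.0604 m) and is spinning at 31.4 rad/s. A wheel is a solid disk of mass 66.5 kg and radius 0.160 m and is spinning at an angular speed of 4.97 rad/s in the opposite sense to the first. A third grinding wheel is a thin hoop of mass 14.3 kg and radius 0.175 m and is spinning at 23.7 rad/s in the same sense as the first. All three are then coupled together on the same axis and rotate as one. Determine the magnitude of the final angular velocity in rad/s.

No external torque acts about the common axis, so total angular momentum is conserved.
Moments of inertia: I_A = (70.6)(0.0604)² = 0.2576 kg·m²; I_B = ½(66.5)(0.160)² = 0.8512 kg·m²; I_C = (14.3)(0.175)² = 0.4379 kg·m².
Taking A's sense as positive: L = (0.2576)(31.4) − (0.8512)(4.97) + (0.4379)(23.7) = 14.24 kg·m²·rad/s.
Combined I = 0.2576 + 0.8512 + 0.4379 = 1.547 kg·m².
ω_f = L / I = 14.24 / 1.547 = 9.204 rad/s.

|ω_f| ≈ 9.20 rad/s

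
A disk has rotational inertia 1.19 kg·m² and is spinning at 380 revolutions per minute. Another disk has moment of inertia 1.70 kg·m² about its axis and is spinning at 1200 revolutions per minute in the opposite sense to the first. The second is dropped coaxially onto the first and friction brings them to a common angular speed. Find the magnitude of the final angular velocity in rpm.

No external torque acts about the common axis, so total angular momentum is conserved.
Taking A's sense as positive: L = (1.190)(380) − (1.700)(1200) = -1588 kg·m²·rpm.
Combined I = 1.190 + 1.700 = 2.890 kg·m².
ω_f = L / I = -1588 / 2.890 = -549.4 rpm.

|ω_f| ≈ 549 rpm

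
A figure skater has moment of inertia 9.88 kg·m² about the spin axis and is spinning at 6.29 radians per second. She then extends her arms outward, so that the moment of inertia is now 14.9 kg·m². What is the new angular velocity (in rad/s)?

No external torque acts about the spin axis, so angular momentum is conserved.
ω₂ = I₁ω₁ / I₂ = (9.880)(6.29 rad/s) / (14.90) = 4.171 rad/s.

ω₂ ≈ 4.17 rad/s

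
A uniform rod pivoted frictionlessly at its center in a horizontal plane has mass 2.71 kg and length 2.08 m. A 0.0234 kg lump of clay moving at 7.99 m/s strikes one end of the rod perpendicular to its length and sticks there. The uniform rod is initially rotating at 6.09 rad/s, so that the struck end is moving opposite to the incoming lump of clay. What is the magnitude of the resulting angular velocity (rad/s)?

|ω_f| ≈ 5.74 rad/s

About the pivot the impulsive forces during the collision are internal, so angular momentum about that axis is conserved.
I_p = (1/12)(2.71)(2.08)² = 0.9770 kg·m². Taking the sense of the lump of clay's angular momentum as positive, L_{lump} = m v R = (0.0234)(7.99)(2.08/2) = 0.1944 kg·m²/s.
L_i = −I_p ω_p + m v R = −(0.9770)(6.09) + 0.1944 = -5.756 kg·m²/s.
After sticking, I_f = I_p + m R² = 0.9770 + (0.0234)(2.08/2)² = 1.002 kg·m².
ω_f = L_i / I_f = -5.756 / 1.002 = -5.742 rad/s.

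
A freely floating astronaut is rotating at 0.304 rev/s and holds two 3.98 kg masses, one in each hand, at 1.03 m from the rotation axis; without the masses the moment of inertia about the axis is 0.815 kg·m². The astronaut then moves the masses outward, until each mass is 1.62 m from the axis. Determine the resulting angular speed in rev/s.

Angular momentum about the spin axis is conserved since the torque about it is zero.
I₁ = 0.815 + 2(3.98)(1.03)² = 9.260 kg·m²; I₂ = 0.815 + 2(3.98)(1.62)² = 21.71 kg·m².
ω₂ = I₁ω₁ / I₂ = (9.260)(0.304 rev/s) / (21.71) = 0.1297 rev/s.

ω₂ ≈ 0.130 rev/s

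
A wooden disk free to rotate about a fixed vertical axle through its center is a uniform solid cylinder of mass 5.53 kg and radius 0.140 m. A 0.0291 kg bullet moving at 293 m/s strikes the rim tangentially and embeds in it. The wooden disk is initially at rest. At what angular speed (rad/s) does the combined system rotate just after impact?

The axle reaction passes through the axle and exerts no torque about it; angular momentum about the axle is conserved through the impact.
I_p = ½(5.53)(0.140)² = 0.05419 kg·m². Taking the sense of the bullet's angular momentum as positive, L_{bullet} = m v R = (0.0291)(293)(0.140) = 1.194 kg·m²/s.
L_i = 0 + 1.194 = 1.194 kg·m²/s.
After sticking, I_f = I_p + m R² = 0.05419 + (0.0291)(0.140)² = 0.05476 kg·m².
ω_f = L_i / I_f = 1.194 / 0.05476 = 21.80 rad/s.

|ω_f| ≈ 21.8 rad/s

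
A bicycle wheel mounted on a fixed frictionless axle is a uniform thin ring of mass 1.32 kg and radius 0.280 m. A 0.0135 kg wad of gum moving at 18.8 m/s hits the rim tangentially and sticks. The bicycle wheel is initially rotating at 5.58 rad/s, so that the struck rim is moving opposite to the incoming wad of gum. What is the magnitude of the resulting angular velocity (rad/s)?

|ω_f| ≈ 4.84 rad/s

The axle reaction passes through the axle and exerts no torque about it; angular momentum about the axle is conserved through the impact.
I_p = (1.32)(0.280)² = 0.1035 kg·m². Taking the sense of the wad of gum's angular momentum as positive, L_{wad} = m v R = (0.0135)(18.8)(0.280) = 0.07106 kg·m²/s.
L_i = −I_p ω_p + m v R = −(0.1035)(5.58) + 0.07106 = -0.5064 kg·m²/s.
After sticking, I_f = I_p + m R² = 0.1035 + (0.0135)(0.280)² = 0.1045 kg·m².
ω_f = L_i / I_f = -0.5064 / 0.1045 = -4.844 rad/s.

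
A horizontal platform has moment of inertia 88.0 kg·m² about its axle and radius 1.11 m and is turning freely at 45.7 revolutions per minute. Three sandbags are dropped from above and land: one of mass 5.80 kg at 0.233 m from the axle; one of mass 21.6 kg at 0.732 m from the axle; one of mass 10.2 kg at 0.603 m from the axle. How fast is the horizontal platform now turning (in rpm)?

No external torque acts about the axle; L_before = L_after.
Added inertia Σmr² = (5.80)(0.233)² + (21.6)(0.732)² + (10.2)(0.603)² = 15.60 kg·m²; I_f = 88.00 + 15.60 = 103.6 kg·m².
ω_f = I_p ω_i / I_f = (88.00)(45.7) / 103.6 = 38.82 rpm.

ω_f ≈ 38.8 rpm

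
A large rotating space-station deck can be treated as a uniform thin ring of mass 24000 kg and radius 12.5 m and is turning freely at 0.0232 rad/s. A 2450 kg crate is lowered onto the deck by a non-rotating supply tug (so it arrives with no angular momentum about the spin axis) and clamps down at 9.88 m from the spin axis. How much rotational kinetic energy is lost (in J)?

The added mass arrives with no angular momentum about the spin axis, and any external torque about the spin axis is negligible, so the system's angular momentum is conserved.
I_p = (24000)(12.5)² = 3.750e+06 kg·m².
Added inertia Σmr² = (2450)(9.88)² = 2.392e+05 kg·m²; I_f = 3.750e+06 + 2.392e+05 = 3.989e+06 kg·m².
ω_f = I_p ω_i / I_f = (3.750e+06)(0.0232) / 3.989e+06 = 0.02181 rad/s.
KE_i = ½(3.750e+06)(0.02320 rad/s)² = 1009 J; KE_f = ½(3.989e+06)(0.02181)² = 948.7 J.

energy lost ≈ 60.5 J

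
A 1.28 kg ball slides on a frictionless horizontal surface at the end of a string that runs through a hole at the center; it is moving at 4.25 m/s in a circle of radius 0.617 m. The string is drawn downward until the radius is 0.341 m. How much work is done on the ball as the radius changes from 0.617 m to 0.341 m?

W ≈ 26.3 J

Central (radial) force ⇒ zero torque about the center ⇒ m v r is constant.
v₂ = v₁ r₁ / r₂ = (4.25)(0.617) / (0.341) = 7.690 m/s.
W = ΔKE = ½m(v₂² − v₁²) = 26.29 J.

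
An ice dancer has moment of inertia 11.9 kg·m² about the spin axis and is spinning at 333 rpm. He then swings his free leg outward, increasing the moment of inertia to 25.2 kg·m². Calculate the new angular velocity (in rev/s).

Angular momentum about the spin axis is conserved since the torque about it is zero.
ω₂ = I₁ω₁ / I₂ = (11.90)(333 rpm) / (25.20) = 157.2 rpm = 2.621 rev/s.

ω₂ ≈ 2.62 rev/s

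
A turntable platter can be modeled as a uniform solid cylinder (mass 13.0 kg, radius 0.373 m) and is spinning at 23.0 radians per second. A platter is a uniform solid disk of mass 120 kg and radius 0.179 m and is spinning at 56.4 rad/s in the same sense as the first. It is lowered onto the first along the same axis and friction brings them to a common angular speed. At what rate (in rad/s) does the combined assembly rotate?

|ω_f| ≈ 45.7 rad/s

No external torque acts about the common axis, so total angular momentum is conserved.
Moments of inertia: I_A = ½(13.0)(0.373)² = 0.9043 kg·m²; I_B = ½(120)(0.179)² = 1.922 kg·m².
Taking A's sense as positive: L = (0.9043)(23.0) + (1.922)(56.4) = 129.2 kg·m²·rad/s.
Combined I = 0.9043 + 1.922 = 2.827 kg·m².
ω_f = L / I = 129.2 / 2.827 = 45.71 rad/s.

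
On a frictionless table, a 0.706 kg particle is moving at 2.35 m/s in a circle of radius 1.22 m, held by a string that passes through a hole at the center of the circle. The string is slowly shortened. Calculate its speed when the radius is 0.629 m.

The only horizontal force on the mass is along the cord (radial), so it exerts no torque about the hole and angular momentum m v r is conserved.
v₂ = v₁ r₁ / r₂ = (2.35)(1.22) / (0.629) = 4.558 m/s.

v₂ ≈ 4.56 m/s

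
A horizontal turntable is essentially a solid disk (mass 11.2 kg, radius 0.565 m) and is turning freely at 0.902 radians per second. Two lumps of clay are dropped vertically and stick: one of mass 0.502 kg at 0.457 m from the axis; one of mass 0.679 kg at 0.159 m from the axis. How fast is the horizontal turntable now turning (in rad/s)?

ω_f ≈ 0.844 rad/s

The added mass arrives with no angular momentum about the axis, and any external torque about the axis is negligible, so the system's angular momentum is conserved.
I_p = ½(11.2)(0.565)² = 1.788 kg·m².
Added inertia Σmr² = (0.502)(0.457)² + (0.679)(0.159)² = 0.1220 kg·m²; I_f = 1.788 + 0.1220 = 1.910 kg·m².
ω_f = I_p ω_i / I_f = (1.788)(0.902) / 1.910 = 0.8444 rad/s.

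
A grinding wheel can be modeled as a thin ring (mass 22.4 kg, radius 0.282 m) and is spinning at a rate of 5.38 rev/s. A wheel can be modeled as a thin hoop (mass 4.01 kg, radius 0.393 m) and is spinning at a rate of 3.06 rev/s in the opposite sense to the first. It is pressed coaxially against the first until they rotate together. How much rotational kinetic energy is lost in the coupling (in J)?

The coupling torques are internal; angular momentum about the shared axis is conserved.
Moments of inertia: I_A = (22.4)(0.282)² = 1.781 kg·m²; I_B = (4.01)(0.393)² = 0.6193 kg·m².
Taking A's sense as positive: L = (1.781)(5.38) − (0.6193)(3.06) = 7.688 kg·m²·rev/s.
Combined I = 1.781 + 0.6193 = 2.401 kg·m².
ω_f = L / I = 7.688 / 2.401 = 3.203 rev/s.
KE_i = ½ΣIω² = 1132 J; KE_f = ½(2.401)(20.12)² = 486.0 J.

ΔKE lost ≈ 646 J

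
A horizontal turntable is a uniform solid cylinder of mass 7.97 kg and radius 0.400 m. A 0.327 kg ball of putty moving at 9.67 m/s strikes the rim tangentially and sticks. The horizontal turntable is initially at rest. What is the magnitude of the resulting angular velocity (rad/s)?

|ω_f| ≈ 1.83 rad/s

The axle reaction passes through the axle and exerts no torque about it; angular momentum about the axle is conserved through the impact.
I_p = ½(7.97)(0.400)² = 0.6376 kg·m². Taking the sense of the ball of putty's angular momentum as positive, L_{ball} = m v R = (0.327)(9.67)(0.400) = 1.265 kg·m²/s.
L_i = 0 + 1.265 = 1.265 kg·m²/s.
After sticking, I_f = I_p + m R² = 0.6376 + (0.327)(0.400)² = 0.6899 kg·m².
ω_f = L_i / I_f = 1.265 / 0.6899 = 1.833 rad/s.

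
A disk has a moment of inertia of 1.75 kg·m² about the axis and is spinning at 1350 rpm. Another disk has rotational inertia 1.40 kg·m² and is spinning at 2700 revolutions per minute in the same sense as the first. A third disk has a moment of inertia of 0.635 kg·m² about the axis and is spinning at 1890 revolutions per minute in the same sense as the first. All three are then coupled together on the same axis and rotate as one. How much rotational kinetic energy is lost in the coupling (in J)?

The coupling torques are internal; angular momentum about the shared axis is conserved.
Taking A's sense as positive: L = (1.750)(1350) + (1.400)(2700) + (0.6350)(1890) = 7343 kg·m²·rpm.
Combined I = 1.750 + 1.400 + 0.6350 = 3.785 kg·m².
ω_f = L / I = 7343 / 3.785 = 1940 rpm.
KE_i = ½ΣIω² = 85890 J; KE_f = ½(3.785)(203.1)² = 78100 J.

ΔKE lost ≈ 7780 J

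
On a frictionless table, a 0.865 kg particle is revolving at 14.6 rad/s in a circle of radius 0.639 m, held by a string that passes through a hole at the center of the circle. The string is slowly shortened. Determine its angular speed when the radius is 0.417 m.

No torque about the axis ⇒ m r₁² ω₁ = m r₂² ω₂.
ω₂ = ω₁ (r₁/r₂)² = (14.6)(0.639/0.417)² = 34.28 rad/s.

ω₂ ≈ 34.3 rad/s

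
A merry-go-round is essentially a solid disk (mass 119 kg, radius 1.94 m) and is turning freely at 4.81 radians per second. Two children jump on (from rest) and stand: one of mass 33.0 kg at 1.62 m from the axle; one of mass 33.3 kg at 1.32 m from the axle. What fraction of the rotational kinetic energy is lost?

No external torque acts about the axle; L_before = L_after.
I_p = ½(119)(1.94)² = 223.9 kg·m².
Added inertia Σmr² = (33.0)(1.62)² + (33.3)(1.32)² = 144.6 kg·m²; I_f = 223.9 + 144.6 = 368.6 kg·m².
ω_f = I_p ω_i / I_f = (223.9)(4.81) / 368.6 = 2.923 rad/s.
KE_i = ½(223.9)(4.810 rad/s)² = 2590 J; KE_f = ½(368.6)(2.923)² = 1574 J.
Fraction lost = 0.3924.

fraction ≈ 0.392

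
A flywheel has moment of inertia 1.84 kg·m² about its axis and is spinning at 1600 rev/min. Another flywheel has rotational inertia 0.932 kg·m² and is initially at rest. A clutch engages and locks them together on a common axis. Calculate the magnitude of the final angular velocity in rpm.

The coupling torques are internal; angular momentum about the shared axis is conserved.
Taking A's sense as positive: L = (1.840)(1600) = 2944 kg·m²·rpm.
Combined I = 1.840 + 0.9320 = 2.772 kg·m².
ω_f = L / I = 2944 / 2.772 = 1062 rpm.

|ω_f| ≈ 1060 rpm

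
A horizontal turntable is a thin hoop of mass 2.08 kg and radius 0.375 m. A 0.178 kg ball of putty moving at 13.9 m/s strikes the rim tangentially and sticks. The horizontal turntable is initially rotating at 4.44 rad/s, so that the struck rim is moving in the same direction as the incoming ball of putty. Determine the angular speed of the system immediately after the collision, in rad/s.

The axle reaction passes through the axle and exerts no torque about it; angular momentum about the axle is conserved through the impact.
I_p = (2.08)(0.375)² = 0.2925 kg·m². Taking the sense of the ball of putty's angular momentum as positive, L_{ball} = m v R = (0.178)(13.9)(0.375) = 0.9278 kg·m²/s.
L_i = +I_p ω_p + m v R = +(0.2925)(4.44) + 0.9278 = 2.227 kg·m²/s.
After sticking, I_f = I_p + m R² = 0.2925 + (0.178)(0.375)² = 0.3175 kg·m².
ω_f = L_i / I_f = 2.227 / 0.3175 = 7.012 rad/s.

|ω_f| ≈ 7.01 rad/s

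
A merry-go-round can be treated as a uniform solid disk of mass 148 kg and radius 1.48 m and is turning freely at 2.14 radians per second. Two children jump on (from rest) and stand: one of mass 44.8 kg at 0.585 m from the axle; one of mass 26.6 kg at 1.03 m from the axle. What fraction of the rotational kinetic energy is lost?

No external torque acts about the axle; L_before = L_after.
I_p = ½(148)(1.48)² = 162.1 kg·m².
Added inertia Σmr² = (44.8)(0.585)² + (26.6)(1.03)² = 43.55 kg·m²; I_f = 162.1 + 43.55 = 205.6 kg·m².
ω_f = I_p ω_i / I_f = (162.1)(2.14) / 205.6 = 1.687 rad/s.
KE_i = ½(162.1)(2.140 rad/s)² = 371.2 J; KE_f = ½(205.6)(1.687)² = 292.5 J.
Fraction lost = 0.2118.

fraction ≈ 0.212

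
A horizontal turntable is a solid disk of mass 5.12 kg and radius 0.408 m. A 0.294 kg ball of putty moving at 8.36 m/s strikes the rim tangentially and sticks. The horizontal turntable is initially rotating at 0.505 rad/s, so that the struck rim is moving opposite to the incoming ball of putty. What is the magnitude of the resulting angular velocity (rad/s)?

About the axle the impulsive forces during the collision are internal, so angular momentum about that axis is conserved.
I_p = ½(5.12)(0.408)² = 0.4261 kg·m². Taking the sense of the ball of putty's angular momentum as positive, L_{ball} = m v R = (0.294)(8.36)(0.408) = 1.003 kg·m²/s.
L_i = −I_p ω_p + m v R = −(0.4261)(0.505) + 1.003 = 0.7876 kg·m²/s.
After sticking, I_f = I_p + m R² = 0.4261 + (0.294)(0.408)² = 0.4751 kg·m².
ω_f = L_i / I_f = 0.7876 / 0.4751 = 1.658 rad/s.

|ω_f| ≈ 1.66 rad/s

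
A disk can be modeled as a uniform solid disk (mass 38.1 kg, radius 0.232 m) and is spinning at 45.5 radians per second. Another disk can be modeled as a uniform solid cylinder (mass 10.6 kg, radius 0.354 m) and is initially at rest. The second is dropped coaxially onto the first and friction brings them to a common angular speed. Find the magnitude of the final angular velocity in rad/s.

|ω_f| ≈ 27.6 rad/s

The coupling torques are internal; angular momentum about the shared axis is conserved.
Moments of inertia: I_A = ½(38.1)(0.232)² = 1.025 kg·m²; I_B = ½(10.6)(0.354)² = 0.6642 kg·m².
Taking A's sense as positive: L = (1.025)(45.5) = 46.65 kg·m²·rad/s.
Combined I = 1.025 + 0.6642 = 1.690 kg·m².
ω_f = L / I = 46.65 / 1.690 = 27.61 rad/s.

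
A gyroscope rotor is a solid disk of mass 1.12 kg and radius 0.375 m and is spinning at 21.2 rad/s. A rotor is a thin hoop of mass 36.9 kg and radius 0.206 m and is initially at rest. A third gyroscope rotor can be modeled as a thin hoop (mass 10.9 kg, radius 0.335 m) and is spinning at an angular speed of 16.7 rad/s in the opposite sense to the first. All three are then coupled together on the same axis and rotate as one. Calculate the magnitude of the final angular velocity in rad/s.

|ω_f| ≈ 6.54 rad/s

The coupling torques are internal; angular momentum about the shared axis is conserved.
Moments of inertia: I_A = ½(1.12)(0.375)² = 0.07875 kg·m²; I_B = (36.9)(0.206)² = 1.566 kg·m²; I_C = (10.9)(0.335)² = 1.223 kg·m².
Taking A's sense as positive: L = (0.07875)(21.2) − (1.223)(16.7) = -18.76 kg·m²·rad/s.
Combined I = 0.07875 + 1.566 + 1.223 = 2.868 kg·m².
ω_f = L / I = -18.76 / 2.868 = -6.541 rad/s.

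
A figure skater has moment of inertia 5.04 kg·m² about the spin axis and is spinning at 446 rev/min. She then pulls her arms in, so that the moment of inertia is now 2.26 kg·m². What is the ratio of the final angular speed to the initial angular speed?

ω₂/ω₁ ≈ 2.23

With no external torque about the axis, L is conserved: I₁ω₁ = I₂ω₂.
ω₂/ω₁ = I₁/I₂ = 5.040 / 2.260 = 2.230.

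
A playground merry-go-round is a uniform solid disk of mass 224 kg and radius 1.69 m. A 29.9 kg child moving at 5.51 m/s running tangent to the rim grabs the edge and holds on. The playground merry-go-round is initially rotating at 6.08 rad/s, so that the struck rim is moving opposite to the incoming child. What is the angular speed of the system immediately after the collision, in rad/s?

The axle reaction passes through the axle and exerts no torque about it; angular momentum about the axle is conserved through the impact.
I_p = ½(224)(1.69)² = 319.9 kg·m². Taking the sense of the child's angular momentum as positive, L_{child} = m v R = (29.9)(5.51)(1.69) = 278.4 kg·m²/s.
L_i = −I_p ω_p + m v R = −(319.9)(6.08) + 278.4 = -1666 kg·m²/s.
After sticking, I_f = I_p + m R² = 319.9 + (29.9)(1.69)² = 405.3 kg·m².
ω_f = L_i / I_f = -1666 / 405.3 = -4.112 rad/s.

|ω_f| ≈ 4.11 rad/s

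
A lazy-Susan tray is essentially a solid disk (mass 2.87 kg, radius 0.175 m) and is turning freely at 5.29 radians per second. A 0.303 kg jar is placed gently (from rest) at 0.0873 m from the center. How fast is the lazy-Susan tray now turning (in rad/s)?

The added mass arrives with no angular momentum about the center, and any external torque about the center is negligible, so the system's angular momentum is conserved.
I_p = ½(2.87)(0.175)² = 0.04395 kg·m².
Added inertia Σmr² = (0.303)(0.0873)² = 0.002309 kg·m²; I_f = 0.04395 + 0.002309 = 0.04626 kg·m².
ω_f = I_p ω_i / I_f = (0.04395)(5.29) / 0.04626 = 5.026 rad/s.

ω_f ≈ 5.03 rad/s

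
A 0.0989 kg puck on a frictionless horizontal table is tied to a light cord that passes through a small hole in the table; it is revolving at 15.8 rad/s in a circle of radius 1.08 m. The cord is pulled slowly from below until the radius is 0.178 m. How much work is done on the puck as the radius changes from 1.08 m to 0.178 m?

W ≈ 516 J

The constraining force is radial, so m r² ω about the center is conserved.
ω₂ = ω₁ (r₁/r₂)² = (15.8)(1.08/0.178)² = 581.7 rad/s.
W = ΔKE = ½m(v₂² − v₁²) = 515.7 J.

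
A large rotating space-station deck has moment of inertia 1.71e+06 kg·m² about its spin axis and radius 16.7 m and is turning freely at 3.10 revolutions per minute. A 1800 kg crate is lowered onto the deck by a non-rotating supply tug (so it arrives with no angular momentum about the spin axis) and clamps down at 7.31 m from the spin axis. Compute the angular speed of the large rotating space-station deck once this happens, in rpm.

No external torque acts about the spin axis; L_before = L_after.
Added inertia Σmr² = (1800)(7.31)² = 96180 kg·m²; I_f = 1.710e+06 + 96180 = 1.806e+06 kg·m².
ω_f = I_p ω_i / I_f = (1.710e+06)(3.10) / 1.806e+06 = 2.935 rpm.

ω_f ≈ 2.93 rpm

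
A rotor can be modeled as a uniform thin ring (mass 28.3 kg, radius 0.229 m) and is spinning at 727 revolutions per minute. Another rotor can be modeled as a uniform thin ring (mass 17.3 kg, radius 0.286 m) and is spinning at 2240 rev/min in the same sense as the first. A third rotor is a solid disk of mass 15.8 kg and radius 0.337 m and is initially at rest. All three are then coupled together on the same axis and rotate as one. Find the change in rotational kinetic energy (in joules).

ΔKE ≈ -17200 J

No external torque acts about the common axis, so total angular momentum is conserved.
Moments of inertia: I_A = (28.3)(0.229)² = 1.484 kg·m²; I_B = (17.3)(0.286)² = 1.415 kg·m²; I_C = ½(15.8)(0.337)² = 0.8972 kg·m².
Taking A's sense as positive: L = (1.484)(727) + (1.415)(2240) = 4249 kg·m²·rpm.
Combined I = 1.484 + 1.415 + 0.8972 = 3.796 kg·m².
ω_f = L / I = 4249 / 3.796 = 1119 rpm.
KE_i = ½ΣIω² = 43230 J; KE_f = ½(3.796)(117.2)² = 26070 J.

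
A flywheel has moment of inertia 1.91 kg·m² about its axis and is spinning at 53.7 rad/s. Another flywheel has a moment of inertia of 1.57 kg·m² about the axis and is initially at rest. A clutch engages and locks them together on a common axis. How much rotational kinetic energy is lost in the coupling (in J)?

No external torque acts about the common axis, so total angular momentum is conserved.
Taking A's sense as positive: L = (1.910)(53.7) = 102.6 kg·m²·rad/s.
Combined I = 1.910 + 1.570 = 3.480 kg·m².
ω_f = L / I = 102.6 / 3.480 = 29.47 rad/s.
KE_i = ½ΣIω² = 2754 J; KE_f = ½(3.480)(29.47)² = 1511 J.

ΔKE lost ≈ 1240 J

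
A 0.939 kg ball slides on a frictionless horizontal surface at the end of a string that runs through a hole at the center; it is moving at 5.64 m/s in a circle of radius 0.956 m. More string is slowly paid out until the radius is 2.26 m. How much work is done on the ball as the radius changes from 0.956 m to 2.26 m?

W ≈ -12.3 J

The only horizontal force on the mass is along the cord (radial), so it exerts no torque about the hole and angular momentum m v r is conserved.
v₂ = v₁ r₁ / r₂ = (5.64)(0.956) / (2.26) = 2.386 m/s.
W = ΔKE = ½m(v₂² − v₁²) = -12.26 J.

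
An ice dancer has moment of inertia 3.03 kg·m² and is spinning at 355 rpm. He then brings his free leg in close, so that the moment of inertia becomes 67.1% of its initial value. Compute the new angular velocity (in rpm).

ω₂ ≈ 529 rpm

Angular momentum about the spin axis is conserved since the torque about it is zero.
I₂ = 0.671 × 3.03 = 2.033 kg·m².
ω₂ = I₁ω₁ / I₂ = (3.030)(355 rpm) / (2.033) = 529.1 rpm.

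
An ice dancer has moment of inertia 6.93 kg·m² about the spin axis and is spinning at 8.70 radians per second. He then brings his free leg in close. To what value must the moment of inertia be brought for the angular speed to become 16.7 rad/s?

I₂ ≈ 3.61 kg·m²

No external torque acts about the spin axis, so angular momentum is conserved.
I₂ = I₁ω₁ / ω₂ = (6.93)(8.70) / (16.7) = 3.610 kg·m².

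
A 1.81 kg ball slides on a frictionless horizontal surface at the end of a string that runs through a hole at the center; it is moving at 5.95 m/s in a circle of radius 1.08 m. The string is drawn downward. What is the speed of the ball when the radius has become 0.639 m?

v₂ ≈ 10.1 m/s

The only horizontal force on the mass is along the cord (radial), so it exerts no torque about the hole and angular momentum m v r is conserved.
v₂ = v₁ r₁ / r₂ = (5.95)(1.08) / (0.639) = 10.06 m/s.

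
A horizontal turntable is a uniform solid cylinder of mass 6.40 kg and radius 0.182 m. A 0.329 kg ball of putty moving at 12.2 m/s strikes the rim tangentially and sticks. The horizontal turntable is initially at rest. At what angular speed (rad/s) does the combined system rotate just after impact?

|ω_f| ≈ 6.25 rad/s

The axle reaction passes through the axle and exerts no torque about it; angular momentum about the axle is conserved through the impact.
I_p = ½(6.40)(0.182)² = 0.1060 kg·m². Taking the sense of the ball of putty's angular momentum as positive, L_{ball} = m v R = (0.329)(12.2)(0.182) = 0.7305 kg·m²/s.
L_i = 0 + 0.7305 = 0.7305 kg·m²/s.
After sticking, I_f = I_p + m R² = 0.1060 + (0.329)(0.182)² = 0.1169 kg·m².
ω_f = L_i / I_f = 0.7305 / 0.1169 = 6.249 rad/s.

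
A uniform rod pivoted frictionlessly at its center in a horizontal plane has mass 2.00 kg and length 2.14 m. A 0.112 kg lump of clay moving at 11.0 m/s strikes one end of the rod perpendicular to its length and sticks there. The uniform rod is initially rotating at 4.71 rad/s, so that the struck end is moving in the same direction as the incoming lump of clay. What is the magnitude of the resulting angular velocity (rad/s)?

|ω_f| ≈ 5.51 rad/s

About the pivot the impulsive forces during the collision are internal, so angular momentum about that axis is conserved.
I_p = (1/12)(2.00)(2.14)² = 0.7633 kg·m². Taking the sense of the lump of clay's angular momentum as positive, L_{lump} = m v R = (0.112)(11.0)(2.14/2) = 1.318 kg·m²/s.
L_i = +I_p ω_p + m v R = +(0.7633)(4.71) + 1.318 = 4.913 kg·m²/s.
After sticking, I_f = I_p + m R² = 0.7633 + (0.112)(2.14/2)² = 0.8915 kg·m².
ω_f = L_i / I_f = 4.913 / 0.8915 = 5.511 rad/s.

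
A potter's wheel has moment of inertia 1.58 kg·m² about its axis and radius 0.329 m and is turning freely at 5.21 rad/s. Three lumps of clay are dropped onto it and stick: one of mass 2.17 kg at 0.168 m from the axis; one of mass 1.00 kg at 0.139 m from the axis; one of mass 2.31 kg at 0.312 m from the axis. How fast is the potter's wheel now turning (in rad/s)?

The added mass arrives with no angular momentum about the axis, and any external torque about the axis is negligible, so the system's angular momentum is conserved.
Added inertia Σmr² = (2.17)(0.168)² + (1.00)(0.139)² + (2.31)(0.312)² = 0.3054 kg·m²; I_f = 1.580 + 0.3054 = 1.885 kg·m².
ω_f = I_p ω_i / I_f = (1.580)(5.21) / 1.885 = 4.366 rad/s.

ω_f ≈ 4.37 rad/s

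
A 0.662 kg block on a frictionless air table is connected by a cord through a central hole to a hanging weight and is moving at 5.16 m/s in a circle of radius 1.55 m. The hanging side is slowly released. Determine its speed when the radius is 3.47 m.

Central (radial) force ⇒ zero torque about the center ⇒ m v r is constant.
v₂ = v₁ r₁ / r₂ = (5.16)(1.55) / (3.47) = 2.305 m/s.

v₂ ≈ 2.30 m/s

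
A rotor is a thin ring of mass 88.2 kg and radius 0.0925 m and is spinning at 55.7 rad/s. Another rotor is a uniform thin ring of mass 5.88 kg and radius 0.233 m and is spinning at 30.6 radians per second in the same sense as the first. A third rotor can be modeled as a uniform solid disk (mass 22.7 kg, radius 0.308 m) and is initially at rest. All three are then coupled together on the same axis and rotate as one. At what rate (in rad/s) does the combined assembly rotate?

The coupling torques are internal; angular momentum about the shared axis is conserved.
Moments of inertia: I_A = (88.2)(0.0925)² = 0.7547 kg·m²; I_B = (5.88)(0.233)² = 0.3192 kg·m²; I_C = ½(22.7)(0.308)² = 1.077 kg·m².
Taking A's sense as positive: L = (0.7547)(55.7) + (0.3192)(30.6) = 51.80 kg·m²·rad/s.
Combined I = 0.7547 + 0.3192 + 1.077 = 2.151 kg·m².
ω_f = L / I = 51.80 / 2.151 = 24.09 rad/s.

|ω_f| ≈ 24.1 rad/s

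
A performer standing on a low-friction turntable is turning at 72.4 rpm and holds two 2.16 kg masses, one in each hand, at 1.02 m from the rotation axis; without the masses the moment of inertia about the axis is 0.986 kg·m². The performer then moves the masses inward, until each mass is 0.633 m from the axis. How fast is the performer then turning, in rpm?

With no external torque about the axis, L is conserved: I₁ω₁ = I₂ω₂.
I₁ = 0.986 + 2(2.16)(1.02)² = 5.481 kg·m²; I₂ = 0.986 + 2(2.16)(0.633)² = 2.717 kg·m².
ω₂ = I₁ω₁ / I₂ = (5.481)(72.4 rpm) / (2.717) = 146.0 rpm.

ω₂ ≈ 146 rpm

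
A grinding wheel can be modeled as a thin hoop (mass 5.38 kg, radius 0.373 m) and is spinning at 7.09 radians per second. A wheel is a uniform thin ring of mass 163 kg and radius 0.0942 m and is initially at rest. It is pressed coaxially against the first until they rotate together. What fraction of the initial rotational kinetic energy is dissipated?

The coupling torques are internal; angular momentum about the shared axis is conserved.
Moments of inertia: I_A = (5.38)(0.373)² = 0.7485 kg·m²; I_B = (163)(0.0942)² = 1.446 kg·m².
Taking A's sense as positive: L = (0.7485)(7.09) = 5.307 kg·m²·rad/s.
Combined I = 0.7485 + 1.446 = 2.195 kg·m².
ω_f = L / I = 5.307 / 2.195 = 2.418 rad/s.
KE_i = ½ΣIω² = 18.81 J; KE_f = ½(2.195)(2.418)² = 6.416 J.
Fraction dissipated = (KE_i − KE_f)/KE_i = 0.6590.

fraction ≈ 0.659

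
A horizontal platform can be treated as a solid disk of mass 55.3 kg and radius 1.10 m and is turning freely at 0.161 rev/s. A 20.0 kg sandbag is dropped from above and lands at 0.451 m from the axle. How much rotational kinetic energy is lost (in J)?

energy lost ≈ 1.86 J

No external torque acts about the axle; L_before = L_after.
I_p = ½(55.3)(1.10)² = 33.46 kg·m².
Added inertia Σmr² = (20.0)(0.451)² = 4.068 kg·m²; I_f = 33.46 + 4.068 = 37.52 kg·m².
ω_f = I_p ω_i / I_f = (33.46)(0.161) / 37.52 = 0.1435 rev/s.
KE_i = ½(33.46)(1.012 rad/s)² = 17.12 J; KE_f = ½(37.52)(0.9019)² = 15.26 J.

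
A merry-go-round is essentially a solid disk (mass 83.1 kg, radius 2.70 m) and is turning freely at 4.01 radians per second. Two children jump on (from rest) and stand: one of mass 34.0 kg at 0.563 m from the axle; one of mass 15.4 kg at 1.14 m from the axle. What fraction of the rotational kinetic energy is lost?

No external torque acts about the axle; L_before = L_after.
I_p = ½(83.1)(2.70)² = 302.9 kg·m².
Added inertia Σmr² = (34.0)(0.563)² + (15.4)(1.14)² = 30.79 kg·m²; I_f = 302.9 + 30.79 = 333.7 kg·m².
ω_f = I_p ω_i / I_f = (302.9)(4.01) / 333.7 = 3.640 rad/s.
KE_i = ½(302.9)(4.010 rad/s)² = 2435 J; KE_f = ½(333.7)(3.640)² = 2211 J.
Fraction lost = 0.09227.

fraction ≈ 0.0923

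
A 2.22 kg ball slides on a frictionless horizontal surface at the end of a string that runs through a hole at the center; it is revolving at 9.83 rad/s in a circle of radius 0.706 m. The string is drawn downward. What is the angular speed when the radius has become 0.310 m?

ω₂ ≈ 51.0 rad/s

No torque about the axis ⇒ m r₁² ω₁ = m r₂² ω₂.
ω₂ = ω₁ (r₁/r₂)² = (9.83)(0.706/0.310)² = 50.98 rad/s.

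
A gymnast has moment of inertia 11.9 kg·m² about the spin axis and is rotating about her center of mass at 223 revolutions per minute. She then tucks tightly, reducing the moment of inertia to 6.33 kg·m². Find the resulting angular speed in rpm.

ω₂ ≈ 419 rpm

Angular momentum about the spin axis is conserved since the torque about it is zero.
ω₂ = I₁ω₁ / I₂ = (11.90)(223 rpm) / (6.330) = 419.2 rpm.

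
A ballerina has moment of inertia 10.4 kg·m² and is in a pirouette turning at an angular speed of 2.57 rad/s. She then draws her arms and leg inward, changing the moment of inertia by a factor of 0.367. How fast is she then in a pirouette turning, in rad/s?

With no external torque about the axis, L is conserved: I₁ω₁ = I₂ω₂.
I₂ = 0.367 × 10.4 = 3.817 kg·m².
ω₂ = I₁ω₁ / I₂ = (10.40)(2.57 rad/s) / (3.817) = 7.003 rad/s.

ω₂ ≈ 7.00 rad/s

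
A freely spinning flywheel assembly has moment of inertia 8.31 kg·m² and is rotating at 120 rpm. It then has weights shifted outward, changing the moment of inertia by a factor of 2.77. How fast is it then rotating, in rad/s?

ω₂ ≈ 4.54 rad/s

With no external torque about the axis, L is conserved: I₁ω₁ = I₂ω₂.
I₂ = 2.77 × 8.31 = 23.02 kg·m².
ω₂ = I₁ω₁ / I₂ = (8.310)(120 rpm) / (23.02) = 43.32 rpm = 4.537 rad/s.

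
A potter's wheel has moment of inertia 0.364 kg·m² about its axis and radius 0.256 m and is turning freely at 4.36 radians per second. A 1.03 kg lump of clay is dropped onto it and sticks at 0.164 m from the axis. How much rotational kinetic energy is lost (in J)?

energy lost ≈ 0.245 J

No external torque acts about the axis; L_before = L_after.
Added inertia Σmr² = (1.03)(0.164)² = 0.02770 kg·m²; I_f = 0.3640 + 0.02770 = 0.3917 kg·m².
ω_f = I_p ω_i / I_f = (0.3640)(4.36) / 0.3917 = 4.052 rad/s.
KE_i = ½(0.3640)(4.360 rad/s)² = 3.460 J; KE_f = ½(0.3917)(4.052)² = 3.215 J.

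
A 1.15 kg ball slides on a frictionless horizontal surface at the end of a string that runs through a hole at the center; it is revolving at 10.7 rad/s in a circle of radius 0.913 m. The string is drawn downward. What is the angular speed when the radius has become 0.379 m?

The constraining force is radial, so m r² ω about the center is conserved.
ω₂ = ω₁ (r₁/r₂)² = (10.7)(0.913/0.379)² = 62.09 rad/s.

ω₂ ≈ 62.1 rad/s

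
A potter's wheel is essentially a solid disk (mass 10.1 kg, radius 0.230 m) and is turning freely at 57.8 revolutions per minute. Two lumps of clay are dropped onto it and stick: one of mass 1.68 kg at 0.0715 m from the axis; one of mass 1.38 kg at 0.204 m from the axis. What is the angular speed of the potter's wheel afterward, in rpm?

No external torque acts about the axis; L_before = L_after.
I_p = ½(10.1)(0.230)² = 0.2671 kg·m².
Added inertia Σmr² = (1.68)(0.0715)² + (1.38)(0.204)² = 0.06602 kg·m²; I_f = 0.2671 + 0.06602 = 0.3332 kg·m².
ω_f = I_p ω_i / I_f = (0.2671)(57.8) / 0.3332 = 46.35 rpm.

ω_f ≈ 46.3 rpm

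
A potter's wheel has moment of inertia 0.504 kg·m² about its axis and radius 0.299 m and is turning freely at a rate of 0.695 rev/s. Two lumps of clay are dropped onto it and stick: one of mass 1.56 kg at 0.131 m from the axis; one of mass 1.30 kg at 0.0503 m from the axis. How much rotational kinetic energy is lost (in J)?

energy lost ≈ 0.270 J

No external torque acts about the axis; L_before = L_after.
Added inertia Σmr² = (1.56)(0.131)² + (1.30)(0.0503)² = 0.03006 kg·m²; I_f = 0.5040 + 0.03006 = 0.5341 kg·m².
ω_f = I_p ω_i / I_f = (0.5040)(0.695) / 0.5341 = 0.6559 rev/s.
KE_i = ½(0.5040)(4.367 rad/s)² = 4.805 J; KE_f = ½(0.5341)(4.121)² = 4.535 J.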